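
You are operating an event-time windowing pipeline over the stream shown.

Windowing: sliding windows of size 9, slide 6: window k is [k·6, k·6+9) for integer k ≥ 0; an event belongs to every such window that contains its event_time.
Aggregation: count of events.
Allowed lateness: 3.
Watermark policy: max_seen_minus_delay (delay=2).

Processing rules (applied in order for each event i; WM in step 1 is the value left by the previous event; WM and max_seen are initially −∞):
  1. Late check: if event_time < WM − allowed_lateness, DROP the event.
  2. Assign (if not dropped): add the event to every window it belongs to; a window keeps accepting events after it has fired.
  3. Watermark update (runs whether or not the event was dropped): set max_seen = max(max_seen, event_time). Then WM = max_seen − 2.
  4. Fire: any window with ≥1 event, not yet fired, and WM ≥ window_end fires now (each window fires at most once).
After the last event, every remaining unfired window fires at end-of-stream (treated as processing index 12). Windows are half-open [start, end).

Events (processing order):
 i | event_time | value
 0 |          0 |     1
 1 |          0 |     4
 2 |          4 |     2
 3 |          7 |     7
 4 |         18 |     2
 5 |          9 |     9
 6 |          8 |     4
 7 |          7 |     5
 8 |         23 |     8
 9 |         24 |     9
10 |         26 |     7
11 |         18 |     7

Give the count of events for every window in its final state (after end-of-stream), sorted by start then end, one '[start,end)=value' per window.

[0,9)=4 [6,15)=1 [12,21)=1 [18,27)=4 [24,33)=2

i=0 t=0 v=1: → [0,9); WM=-2
i=1 t=0 v=4: → [0,9); WM=-2
i=2 t=4 v=2: → [0,9); WM=2
i=3 t=7 v=7: → [6,15),[0,9); WM=5
i=4 t=18 v=2: → [18,27),[12,21); WM=16; [0,9) fires=4 [6,15) fires=1
i=5 t=9 v=9: DROP (t<16-3); WM=16
i=6 t=8 v=4: DROP (t<16-3); WM=16
i=7 t=7 v=5: DROP (t<16-3); WM=16
i=8 t=23 v=8: → [18,27); WM=21; [12,21) fires=1
i=9 t=24 v=9: → [24,33),[18,27); WM=22
i=10 t=26 v=7: → [24,33),[18,27); WM=24
i=11 t=18 v=7: DROP (t<24-3); WM=24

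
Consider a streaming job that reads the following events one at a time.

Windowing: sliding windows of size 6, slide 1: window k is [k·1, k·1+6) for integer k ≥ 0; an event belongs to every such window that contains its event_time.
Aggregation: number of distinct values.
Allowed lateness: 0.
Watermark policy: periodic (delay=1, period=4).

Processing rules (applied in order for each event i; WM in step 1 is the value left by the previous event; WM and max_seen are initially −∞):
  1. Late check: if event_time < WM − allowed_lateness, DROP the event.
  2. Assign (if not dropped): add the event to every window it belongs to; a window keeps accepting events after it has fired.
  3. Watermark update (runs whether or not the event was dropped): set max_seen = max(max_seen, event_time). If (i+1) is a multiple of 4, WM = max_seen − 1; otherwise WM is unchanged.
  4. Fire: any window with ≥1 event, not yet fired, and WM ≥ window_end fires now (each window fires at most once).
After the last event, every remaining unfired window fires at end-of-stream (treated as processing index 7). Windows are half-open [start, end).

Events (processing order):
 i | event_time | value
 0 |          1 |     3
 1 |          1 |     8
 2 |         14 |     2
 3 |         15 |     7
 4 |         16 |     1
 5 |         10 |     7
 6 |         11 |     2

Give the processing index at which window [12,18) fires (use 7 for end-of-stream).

7

i=0 t=1 v=3: → [1,7),[0,6); WM=−∞
i=1 t=1 v=8: → [1,7),[0,6); WM=−∞
i=2 t=14 v=2: → [14,20),[13,19),[12,18),[11,17),[10,16),[9,15); WM=−∞
i=3 t=15 v=7: → [15,21),[14,20),[13,19),[12,18),[11,17),[10,16); WM=14; [0,6) fires=2 [1,7) fires=2
i=4 t=16 v=1: → [16,22),[15,21),[14,20),[13,19),[12,18),[11,17); WM=14
i=5 t=10 v=7: DROP (t<14-0); WM=14
i=6 t=11 v=2: DROP (t<14-0); WM=14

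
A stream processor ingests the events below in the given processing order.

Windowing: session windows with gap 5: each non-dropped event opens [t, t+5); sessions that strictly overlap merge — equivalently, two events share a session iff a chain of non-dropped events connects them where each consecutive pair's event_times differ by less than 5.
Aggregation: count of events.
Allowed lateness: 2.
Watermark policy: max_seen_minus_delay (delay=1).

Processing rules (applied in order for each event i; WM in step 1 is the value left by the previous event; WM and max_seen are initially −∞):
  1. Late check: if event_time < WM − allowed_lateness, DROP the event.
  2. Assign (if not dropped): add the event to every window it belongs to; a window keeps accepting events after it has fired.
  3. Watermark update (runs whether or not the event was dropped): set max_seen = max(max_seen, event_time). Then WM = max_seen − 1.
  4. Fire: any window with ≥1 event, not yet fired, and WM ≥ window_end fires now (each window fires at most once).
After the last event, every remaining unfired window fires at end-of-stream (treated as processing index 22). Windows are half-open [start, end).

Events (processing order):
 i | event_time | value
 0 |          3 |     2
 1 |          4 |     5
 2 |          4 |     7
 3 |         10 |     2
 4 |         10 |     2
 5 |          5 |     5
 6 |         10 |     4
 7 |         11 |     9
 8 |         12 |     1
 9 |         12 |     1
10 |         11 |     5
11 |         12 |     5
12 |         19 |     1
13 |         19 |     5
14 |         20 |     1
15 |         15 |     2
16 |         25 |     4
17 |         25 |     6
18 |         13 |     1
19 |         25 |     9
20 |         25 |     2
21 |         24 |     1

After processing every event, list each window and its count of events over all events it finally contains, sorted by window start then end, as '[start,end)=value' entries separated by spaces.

[3,9)=3 [10,17)=8 [19,30)=8

i=0 t=3 v=2: → [3,8); WM=2
i=1 t=4 v=5: → [3,9); WM=3
i=2 t=4 v=7: → [3,9); WM=3
i=3 t=10 v=2: → [10,15); WM=9
i=4 t=10 v=2: → [10,15); WM=9
i=5 t=5 v=5: DROP (t<9-2); WM=9
i=6 t=10 v=4: → [10,15); WM=9
i=7 t=11 v=9: → [10,16); WM=10
i=8 t=12 v=1: → [10,17); WM=11
i=9 t=12 v=1: → [10,17); WM=11
i=10 t=11 v=5: → [10,17); WM=11
i=11 t=12 v=5: → [10,17); WM=11
i=12 t=19 v=1: → [19,24); WM=18
i=13 t=19 v=5: → [19,24); WM=18
i=14 t=20 v=1: → [19,25); WM=19
i=15 t=15 v=2: DROP (t<19-2); WM=19
i=16 t=25 v=4: → [25,30); WM=24
i=17 t=25 v=6: → [25,30); WM=24
i=18 t=13 v=1: DROP (t<24-2); WM=24
i=19 t=25 v=9: → [25,30); WM=24
i=20 t=25 v=2: → [25,30); WM=24
i=21 t=24 v=1: → [19,30); WM=24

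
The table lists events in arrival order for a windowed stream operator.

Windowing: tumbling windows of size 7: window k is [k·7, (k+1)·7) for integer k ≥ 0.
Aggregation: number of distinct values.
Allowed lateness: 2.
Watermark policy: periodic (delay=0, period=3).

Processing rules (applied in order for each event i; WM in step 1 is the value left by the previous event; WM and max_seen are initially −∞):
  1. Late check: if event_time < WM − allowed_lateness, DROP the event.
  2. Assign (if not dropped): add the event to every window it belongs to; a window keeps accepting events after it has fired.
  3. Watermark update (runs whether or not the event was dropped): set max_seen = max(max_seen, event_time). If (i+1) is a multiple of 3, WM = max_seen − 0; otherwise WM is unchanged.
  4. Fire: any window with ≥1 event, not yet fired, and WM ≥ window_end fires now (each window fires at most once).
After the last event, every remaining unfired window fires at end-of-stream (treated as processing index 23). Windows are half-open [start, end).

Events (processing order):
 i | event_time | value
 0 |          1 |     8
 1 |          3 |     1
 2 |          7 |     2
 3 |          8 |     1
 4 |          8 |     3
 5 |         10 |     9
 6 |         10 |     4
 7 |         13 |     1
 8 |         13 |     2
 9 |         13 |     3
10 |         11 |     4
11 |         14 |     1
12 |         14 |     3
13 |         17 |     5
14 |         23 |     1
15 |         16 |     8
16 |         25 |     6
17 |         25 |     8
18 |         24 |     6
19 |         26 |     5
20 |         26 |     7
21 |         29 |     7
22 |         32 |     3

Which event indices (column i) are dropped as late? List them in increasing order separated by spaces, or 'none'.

15

i=0 t=1 v=8: → [0,7); WM=−∞
i=1 t=3 v=1: → [0,7); WM=−∞
i=2 t=7 v=2: → [7,14); WM=7; [0,7) fires=2
i=3 t=8 v=1: → [7,14); WM=7
i=4 t=8 v=3: → [7,14); WM=7
i=5 t=10 v=9: → [7,14); WM=10
i=6 t=10 v=4: → [7,14); WM=10
i=7 t=13 v=1: → [7,14); WM=10
i=8 t=13 v=2: → [7,14); WM=13
i=9 t=13 v=3: → [7,14); WM=13
i=10 t=11 v=4: → [7,14); WM=13
i=11 t=14 v=1: → [14,21); WM=14; [7,14) fires=5
i=12 t=14 v=3: → [14,21); WM=14
i=13 t=17 v=5: → [14,21); WM=14
i=14 t=23 v=1: → [21,28); WM=23; [14,21) fires=3
i=15 t=16 v=8: DROP (t<23-2); WM=23
i=16 t=25 v=6: → [21,28); WM=23
i=17 t=25 v=8: → [21,28); WM=25
i=18 t=24 v=6: → [21,28); WM=25
i=19 t=26 v=5: → [21,28); WM=25
i=20 t=26 v=7: → [21,28); WM=26
i=21 t=29 v=7: → [28,35); WM=26
i=22 t=32 v=3: → [28,35); WM=26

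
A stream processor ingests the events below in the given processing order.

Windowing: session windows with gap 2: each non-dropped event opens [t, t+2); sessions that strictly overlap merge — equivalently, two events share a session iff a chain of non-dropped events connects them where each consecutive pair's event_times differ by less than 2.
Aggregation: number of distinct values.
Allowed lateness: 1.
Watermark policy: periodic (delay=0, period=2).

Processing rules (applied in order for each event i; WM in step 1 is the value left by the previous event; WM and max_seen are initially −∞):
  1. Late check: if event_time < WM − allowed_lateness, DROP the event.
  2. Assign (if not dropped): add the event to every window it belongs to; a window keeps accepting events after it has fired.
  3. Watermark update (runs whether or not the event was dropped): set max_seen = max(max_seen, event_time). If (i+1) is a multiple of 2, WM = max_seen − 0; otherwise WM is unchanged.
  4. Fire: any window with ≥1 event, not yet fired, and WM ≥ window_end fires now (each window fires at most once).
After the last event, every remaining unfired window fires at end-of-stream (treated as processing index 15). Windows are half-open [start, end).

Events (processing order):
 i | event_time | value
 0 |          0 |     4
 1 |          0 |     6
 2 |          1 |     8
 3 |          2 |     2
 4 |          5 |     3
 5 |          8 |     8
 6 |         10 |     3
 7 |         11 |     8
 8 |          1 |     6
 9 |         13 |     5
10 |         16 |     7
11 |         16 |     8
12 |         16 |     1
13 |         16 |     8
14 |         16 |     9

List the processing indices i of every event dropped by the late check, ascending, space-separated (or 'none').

8

i=0 t=0 v=4: → [0,2); WM=−∞
i=1 t=0 v=6: → [0,2); WM=0
i=2 t=1 v=8: → [0,3); WM=0
i=3 t=2 v=2: → [0,4); WM=2
i=4 t=5 v=3: → [5,7); WM=2
i=5 t=8 v=8: → [8,10); WM=8
i=6 t=10 v=3: → [10,12); WM=8
i=7 t=11 v=8: → [10,13); WM=11
i=8 t=1 v=6: DROP (t<11-1); WM=11
i=9 t=13 v=5: → [13,15); WM=13
i=10 t=16 v=7: → [16,18); WM=13
i=11 t=16 v=8: → [16,18); WM=16
i=12 t=16 v=1: → [16,18); WM=16
i=13 t=16 v=8: → [16,18); WM=16
i=14 t=16 v=9: → [16,18); WM=16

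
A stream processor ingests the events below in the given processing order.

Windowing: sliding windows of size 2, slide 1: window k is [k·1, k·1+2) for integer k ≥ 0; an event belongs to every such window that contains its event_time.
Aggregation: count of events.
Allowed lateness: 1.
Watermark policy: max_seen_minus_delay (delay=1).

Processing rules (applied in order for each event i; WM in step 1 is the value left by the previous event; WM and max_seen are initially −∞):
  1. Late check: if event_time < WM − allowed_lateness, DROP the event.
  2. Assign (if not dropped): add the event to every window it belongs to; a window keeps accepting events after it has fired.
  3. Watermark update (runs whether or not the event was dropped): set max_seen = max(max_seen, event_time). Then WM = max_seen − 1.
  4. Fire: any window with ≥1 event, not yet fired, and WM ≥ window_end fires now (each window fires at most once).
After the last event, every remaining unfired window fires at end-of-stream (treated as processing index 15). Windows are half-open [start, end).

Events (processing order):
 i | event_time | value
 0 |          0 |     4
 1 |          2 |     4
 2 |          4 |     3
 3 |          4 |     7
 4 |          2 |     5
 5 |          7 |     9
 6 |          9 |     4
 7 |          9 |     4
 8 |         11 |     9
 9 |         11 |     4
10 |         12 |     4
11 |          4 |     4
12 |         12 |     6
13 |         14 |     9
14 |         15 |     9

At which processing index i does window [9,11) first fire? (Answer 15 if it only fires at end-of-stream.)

10

i=0 t=0 v=4: → [0,2); WM=-1
i=1 t=2 v=4: → [2,4),[1,3); WM=1
i=2 t=4 v=3: → [4,6),[3,5); WM=3; [0,2) fires=1 [1,3) fires=1
i=3 t=4 v=7: → [4,6),[3,5); WM=3
i=4 t=2 v=5: → [2,4),[1,3); WM=3
i=5 t=7 v=9: → [7,9),[6,8); WM=6; [2,4) fires=2 [3,5) fires=2 [4,6) fires=2
i=6 t=9 v=4: → [9,11),[8,10); WM=8; [6,8) fires=1
i=7 t=9 v=4: → [9,11),[8,10); WM=8
i=8 t=11 v=9: → [11,13),[10,12); WM=10; [7,9) fires=1 [8,10) fires=2
i=9 t=11 v=4: → [11,13),[10,12); WM=10
i=10 t=12 v=4: → [12,14),[11,13); WM=11; [9,11) fires=2
i=11 t=4 v=4: DROP (t<11-1); WM=11
i=12 t=12 v=6: → [12,14),[11,13); WM=11
i=13 t=14 v=9: → [14,16),[13,15); WM=13; [10,12) fires=2 [11,13) fires=4
i=14 t=15 v=9: → [15,17),[14,16); WM=14; [12,14) fires=2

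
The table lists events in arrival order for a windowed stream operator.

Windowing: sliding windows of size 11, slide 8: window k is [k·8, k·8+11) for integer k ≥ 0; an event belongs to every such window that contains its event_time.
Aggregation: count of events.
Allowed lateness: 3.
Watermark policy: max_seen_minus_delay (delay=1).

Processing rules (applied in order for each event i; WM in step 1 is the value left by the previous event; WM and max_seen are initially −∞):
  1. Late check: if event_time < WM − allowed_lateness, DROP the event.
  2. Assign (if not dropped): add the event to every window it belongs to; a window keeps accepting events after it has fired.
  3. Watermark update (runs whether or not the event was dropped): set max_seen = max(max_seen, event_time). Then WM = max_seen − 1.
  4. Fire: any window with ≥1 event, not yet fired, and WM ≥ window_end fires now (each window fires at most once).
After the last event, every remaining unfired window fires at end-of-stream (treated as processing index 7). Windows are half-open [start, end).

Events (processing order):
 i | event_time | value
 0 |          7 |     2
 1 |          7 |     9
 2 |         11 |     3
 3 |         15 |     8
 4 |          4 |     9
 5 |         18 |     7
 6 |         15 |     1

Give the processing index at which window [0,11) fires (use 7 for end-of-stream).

3

i=0 t=7 v=2: → [0,11); WM=6
i=1 t=7 v=9: → [0,11); WM=6
i=2 t=11 v=3: → [8,19); WM=10
i=3 t=15 v=8: → [8,19); WM=14; [0,11) fires=2
i=4 t=4 v=9: DROP (t<14-3); WM=14
i=5 t=18 v=7: → [16,27),[8,19); WM=17
i=6 t=15 v=1: → [8,19); WM=17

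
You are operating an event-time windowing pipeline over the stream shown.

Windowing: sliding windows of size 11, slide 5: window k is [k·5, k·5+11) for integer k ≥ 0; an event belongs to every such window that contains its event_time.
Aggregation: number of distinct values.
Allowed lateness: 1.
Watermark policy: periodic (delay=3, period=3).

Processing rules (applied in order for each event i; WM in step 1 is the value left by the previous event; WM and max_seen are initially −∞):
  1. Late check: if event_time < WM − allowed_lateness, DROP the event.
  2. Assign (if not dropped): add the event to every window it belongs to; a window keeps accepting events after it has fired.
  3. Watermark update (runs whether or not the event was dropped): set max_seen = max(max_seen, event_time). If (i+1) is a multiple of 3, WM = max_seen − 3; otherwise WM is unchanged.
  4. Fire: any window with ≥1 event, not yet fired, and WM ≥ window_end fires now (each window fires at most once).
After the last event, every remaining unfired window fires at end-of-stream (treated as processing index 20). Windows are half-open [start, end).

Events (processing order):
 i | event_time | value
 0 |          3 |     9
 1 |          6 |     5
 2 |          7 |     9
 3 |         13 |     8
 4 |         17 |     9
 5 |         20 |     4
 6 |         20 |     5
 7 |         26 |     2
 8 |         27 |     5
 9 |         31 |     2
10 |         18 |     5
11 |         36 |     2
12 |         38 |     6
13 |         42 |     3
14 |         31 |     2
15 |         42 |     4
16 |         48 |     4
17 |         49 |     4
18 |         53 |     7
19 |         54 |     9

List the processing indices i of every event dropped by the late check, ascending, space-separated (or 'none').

i=0 t=3 v=9: → [0,11); WM=−∞
i=1 t=6 v=5: → [5,16),[0,11); WM=−∞
i=2 t=7 v=9: → [5,16),[0,11); WM=4
i=3 t=13 v=8: → [10,21),[5,16); WM=4
i=4 t=17 v=9: → [15,26),[10,21); WM=4
i=5 t=20 v=4: → [20,31),[15,26),[10,21); WM=17; [0,11) fires=2 [5,16) fires=3
i=6 t=20 v=5: → [20,31),[15,26),[10,21); WM=17
i=7 t=26 v=2: → [25,36),[20,31); WM=17
i=8 t=27 v=5: → [25,36),[20,31); WM=24; [10,21) fires=4
i=9 t=31 v=2: → [30,41),[25,36); WM=24
i=10 t=18 v=5: DROP (t<24-1); WM=24
i=11 t=36 v=2: → [35,46),[30,41); WM=33; [15,26) fires=3 [20,31) fires=3
i=12 t=38 v=6: → [35,46),[30,41); WM=33
i=13 t=42 v=3: → [40,51),[35,46); WM=33
i=14 t=31 v=2: DROP (t<33-1); WM=39; [25,36) fires=2
i=15 t=42 v=4: → [40,51),[35,46); WM=39
i=16 t=48 v=4: → [45,56),[40,51); WM=39
i=17 t=49 v=4: → [45,56),[40,51); WM=46; [30,41) fires=2 [35,46) fires=4
i=18 t=53 v=7: → [50,61),[45,56); WM=46
i=19 t=54 v=9: → [50,61),[45,56); WM=46

10 14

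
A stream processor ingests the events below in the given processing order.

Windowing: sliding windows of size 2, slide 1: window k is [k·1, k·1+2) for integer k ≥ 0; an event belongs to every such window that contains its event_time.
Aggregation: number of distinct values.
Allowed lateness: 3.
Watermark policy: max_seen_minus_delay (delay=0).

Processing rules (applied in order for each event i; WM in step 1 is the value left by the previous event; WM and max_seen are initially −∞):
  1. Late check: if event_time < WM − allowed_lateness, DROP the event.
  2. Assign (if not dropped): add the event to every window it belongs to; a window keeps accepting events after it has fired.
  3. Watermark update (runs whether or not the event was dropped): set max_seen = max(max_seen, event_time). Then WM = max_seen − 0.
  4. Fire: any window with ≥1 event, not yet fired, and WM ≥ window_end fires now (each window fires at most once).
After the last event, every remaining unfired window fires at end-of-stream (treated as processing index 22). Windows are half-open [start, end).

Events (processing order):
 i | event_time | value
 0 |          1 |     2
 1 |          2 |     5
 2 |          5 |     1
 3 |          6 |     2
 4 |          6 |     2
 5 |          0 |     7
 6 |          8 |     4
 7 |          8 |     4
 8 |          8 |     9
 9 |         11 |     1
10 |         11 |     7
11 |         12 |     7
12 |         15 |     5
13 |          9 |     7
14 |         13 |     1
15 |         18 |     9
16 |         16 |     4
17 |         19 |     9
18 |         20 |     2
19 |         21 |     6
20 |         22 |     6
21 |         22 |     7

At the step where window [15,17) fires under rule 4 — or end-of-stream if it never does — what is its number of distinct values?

1

i=0 t=1 v=2: → [1,3),[0,2); WM=1
i=1 t=2 v=5: → [2,4),[1,3); WM=2; [0,2) fires=1
i=2 t=5 v=1: → [5,7),[4,6); WM=5; [1,3) fires=2 [2,4) fires=1
i=3 t=6 v=2: → [6,8),[5,7); WM=6; [4,6) fires=1
i=4 t=6 v=2: → [6,8),[5,7); WM=6
i=5 t=0 v=7: DROP (t<6-3); WM=6
i=6 t=8 v=4: → [8,10),[7,9); WM=8; [5,7) fires=2 [6,8) fires=1
i=7 t=8 v=4: → [8,10),[7,9); WM=8
i=8 t=8 v=9: → [8,10),[7,9); WM=8
i=9 t=11 v=1: → [11,13),[10,12); WM=11; [7,9) fires=2 [8,10) fires=2
i=10 t=11 v=7: → [11,13),[10,12); WM=11
i=11 t=12 v=7: → [12,14),[11,13); WM=12; [10,12) fires=2
i=12 t=15 v=5: → [15,17),[14,16); WM=15; [11,13) fires=2 [12,14) fires=1
i=13 t=9 v=7: DROP (t<15-3); WM=15
i=14 t=13 v=1: → [13,15),[12,14); WM=15; [13,15) fires=1
i=15 t=18 v=9: → [18,20),[17,19); WM=18; [14,16) fires=1 [15,17) fires=1
i=16 t=16 v=4: → [16,18),[15,17); WM=18; [16,18) fires=1
i=17 t=19 v=9: → [19,21),[18,20); WM=19; [17,19) fires=1
i=18 t=20 v=2: → [20,22),[19,21); WM=20; [18,20) fires=1
i=19 t=21 v=6: → [21,23),[20,22); WM=21; [19,21) fires=2
i=20 t=22 v=6: → [22,24),[21,23); WM=22; [20,22) fires=2
i=21 t=22 v=7: → [22,24),[21,23); WM=22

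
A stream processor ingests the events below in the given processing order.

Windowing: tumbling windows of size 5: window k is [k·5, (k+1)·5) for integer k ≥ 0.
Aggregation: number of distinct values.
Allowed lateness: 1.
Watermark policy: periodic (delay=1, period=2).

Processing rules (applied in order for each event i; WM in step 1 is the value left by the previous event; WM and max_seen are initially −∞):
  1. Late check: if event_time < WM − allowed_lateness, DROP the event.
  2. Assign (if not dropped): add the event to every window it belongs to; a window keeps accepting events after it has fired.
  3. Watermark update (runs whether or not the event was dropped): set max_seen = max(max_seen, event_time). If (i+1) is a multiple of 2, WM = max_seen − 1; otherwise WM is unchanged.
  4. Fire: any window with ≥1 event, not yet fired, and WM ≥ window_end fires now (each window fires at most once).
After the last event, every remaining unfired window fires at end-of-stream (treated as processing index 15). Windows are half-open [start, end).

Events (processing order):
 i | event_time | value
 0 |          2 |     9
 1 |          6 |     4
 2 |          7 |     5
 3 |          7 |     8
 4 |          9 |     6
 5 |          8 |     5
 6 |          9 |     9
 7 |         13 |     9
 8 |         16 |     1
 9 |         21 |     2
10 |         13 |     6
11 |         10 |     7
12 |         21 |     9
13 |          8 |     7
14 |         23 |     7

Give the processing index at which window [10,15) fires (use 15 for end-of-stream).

i=0 t=2 v=9: → [0,5); WM=−∞
i=1 t=6 v=4: → [5,10); WM=5; [0,5) fires=1
i=2 t=7 v=5: → [5,10); WM=5
i=3 t=7 v=8: → [5,10); WM=6
i=4 t=9 v=6: → [5,10); WM=6
i=5 t=8 v=5: → [5,10); WM=8
i=6 t=9 v=9: → [5,10); WM=8
i=7 t=13 v=9: → [10,15); WM=12; [5,10) fires=5
i=8 t=16 v=1: → [15,20); WM=12
i=9 t=21 v=2: → [20,25); WM=20; [10,15) fires=1 [15,20) fires=1
i=10 t=13 v=6: DROP (t<20-1); WM=20
i=11 t=10 v=7: DROP (t<20-1); WM=20
i=12 t=21 v=9: → [20,25); WM=20
i=13 t=8 v=7: DROP (t<20-1); WM=20
i=14 t=23 v=7: → [20,25); WM=20

9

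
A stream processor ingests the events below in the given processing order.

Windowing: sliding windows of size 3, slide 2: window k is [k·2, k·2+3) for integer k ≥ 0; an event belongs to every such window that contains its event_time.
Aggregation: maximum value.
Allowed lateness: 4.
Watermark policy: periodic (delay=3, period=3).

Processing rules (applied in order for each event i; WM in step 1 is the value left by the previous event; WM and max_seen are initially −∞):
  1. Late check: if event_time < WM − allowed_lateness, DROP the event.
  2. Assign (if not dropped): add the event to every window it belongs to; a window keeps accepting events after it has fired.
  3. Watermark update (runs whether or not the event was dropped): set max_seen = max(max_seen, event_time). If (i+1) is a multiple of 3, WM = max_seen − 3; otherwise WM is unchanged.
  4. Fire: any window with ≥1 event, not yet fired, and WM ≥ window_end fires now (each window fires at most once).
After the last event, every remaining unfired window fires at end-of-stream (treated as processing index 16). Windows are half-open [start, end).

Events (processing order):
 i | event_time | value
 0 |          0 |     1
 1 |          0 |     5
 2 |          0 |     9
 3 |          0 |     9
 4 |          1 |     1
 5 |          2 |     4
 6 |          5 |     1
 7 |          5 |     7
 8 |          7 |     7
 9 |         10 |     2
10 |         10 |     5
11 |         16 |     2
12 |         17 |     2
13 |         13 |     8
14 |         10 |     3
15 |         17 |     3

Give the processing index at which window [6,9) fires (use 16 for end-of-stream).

11

i=0 t=0 v=1: → [0,3); WM=−∞
i=1 t=0 v=5: → [0,3); WM=−∞
i=2 t=0 v=9: → [0,3); WM=-3
i=3 t=0 v=9: → [0,3); WM=-3
i=4 t=1 v=1: → [0,3); WM=-3
i=5 t=2 v=4: → [2,5),[0,3); WM=-1
i=6 t=5 v=1: → [4,7); WM=-1
i=7 t=5 v=7: → [4,7); WM=-1
i=8 t=7 v=7: → [6,9); WM=4; [0,3) fires=9
i=9 t=10 v=2: → [10,13),[8,11); WM=4
i=10 t=10 v=5: → [10,13),[8,11); WM=4
i=11 t=16 v=2: → [16,19),[14,17); WM=13; [2,5) fires=4 [4,7) fires=7 [6,9) fires=7 [8,11) fires=5 [10,13) fires=5
i=12 t=17 v=2: → [16,19); WM=13
i=13 t=13 v=8: → [12,15); WM=13
i=14 t=10 v=3: → [10,13),[8,11); WM=14
i=15 t=17 v=3: → [16,19); WM=14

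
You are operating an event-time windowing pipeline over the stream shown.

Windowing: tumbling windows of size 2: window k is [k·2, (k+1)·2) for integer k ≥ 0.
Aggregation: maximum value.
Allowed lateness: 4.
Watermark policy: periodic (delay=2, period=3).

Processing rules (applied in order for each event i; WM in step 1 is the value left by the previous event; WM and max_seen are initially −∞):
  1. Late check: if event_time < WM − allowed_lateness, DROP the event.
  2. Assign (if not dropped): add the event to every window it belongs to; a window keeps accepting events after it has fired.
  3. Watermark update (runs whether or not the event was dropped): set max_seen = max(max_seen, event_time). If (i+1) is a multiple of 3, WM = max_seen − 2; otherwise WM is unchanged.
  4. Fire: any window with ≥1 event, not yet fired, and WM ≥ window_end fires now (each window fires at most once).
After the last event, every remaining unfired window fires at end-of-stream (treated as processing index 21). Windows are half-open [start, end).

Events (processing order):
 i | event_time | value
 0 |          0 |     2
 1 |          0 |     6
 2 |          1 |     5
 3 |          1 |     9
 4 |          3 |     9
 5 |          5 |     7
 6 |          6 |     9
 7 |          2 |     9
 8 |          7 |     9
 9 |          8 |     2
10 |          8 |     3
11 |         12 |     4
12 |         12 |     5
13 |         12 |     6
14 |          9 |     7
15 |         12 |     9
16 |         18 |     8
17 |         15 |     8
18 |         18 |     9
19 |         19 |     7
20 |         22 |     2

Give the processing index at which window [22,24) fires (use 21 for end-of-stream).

21

i=0 t=0 v=2: → [0,2); WM=−∞
i=1 t=0 v=6: → [0,2); WM=−∞
i=2 t=1 v=5: → [0,2); WM=-1
i=3 t=1 v=9: → [0,2); WM=-1
i=4 t=3 v=9: → [2,4); WM=-1
i=5 t=5 v=7: → [4,6); WM=3; [0,2) fires=9
i=6 t=6 v=9: → [6,8); WM=3
i=7 t=2 v=9: → [2,4); WM=3
i=8 t=7 v=9: → [6,8); WM=5; [2,4) fires=9
i=9 t=8 v=2: → [8,10); WM=5
i=10 t=8 v=3: → [8,10); WM=5
i=11 t=12 v=4: → [12,14); WM=10; [4,6) fires=7 [6,8) fires=9 [8,10) fires=3
i=12 t=12 v=5: → [12,14); WM=10
i=13 t=12 v=6: → [12,14); WM=10
i=14 t=9 v=7: → [8,10); WM=10
i=15 t=12 v=9: → [12,14); WM=10
i=16 t=18 v=8: → [18,20); WM=10
i=17 t=15 v=8: → [14,16); WM=16; [12,14) fires=9 [14,16) fires=8
i=18 t=18 v=9: → [18,20); WM=16
i=19 t=19 v=7: → [18,20); WM=16
i=20 t=22 v=2: → [22,24); WM=20; [18,20) fires=9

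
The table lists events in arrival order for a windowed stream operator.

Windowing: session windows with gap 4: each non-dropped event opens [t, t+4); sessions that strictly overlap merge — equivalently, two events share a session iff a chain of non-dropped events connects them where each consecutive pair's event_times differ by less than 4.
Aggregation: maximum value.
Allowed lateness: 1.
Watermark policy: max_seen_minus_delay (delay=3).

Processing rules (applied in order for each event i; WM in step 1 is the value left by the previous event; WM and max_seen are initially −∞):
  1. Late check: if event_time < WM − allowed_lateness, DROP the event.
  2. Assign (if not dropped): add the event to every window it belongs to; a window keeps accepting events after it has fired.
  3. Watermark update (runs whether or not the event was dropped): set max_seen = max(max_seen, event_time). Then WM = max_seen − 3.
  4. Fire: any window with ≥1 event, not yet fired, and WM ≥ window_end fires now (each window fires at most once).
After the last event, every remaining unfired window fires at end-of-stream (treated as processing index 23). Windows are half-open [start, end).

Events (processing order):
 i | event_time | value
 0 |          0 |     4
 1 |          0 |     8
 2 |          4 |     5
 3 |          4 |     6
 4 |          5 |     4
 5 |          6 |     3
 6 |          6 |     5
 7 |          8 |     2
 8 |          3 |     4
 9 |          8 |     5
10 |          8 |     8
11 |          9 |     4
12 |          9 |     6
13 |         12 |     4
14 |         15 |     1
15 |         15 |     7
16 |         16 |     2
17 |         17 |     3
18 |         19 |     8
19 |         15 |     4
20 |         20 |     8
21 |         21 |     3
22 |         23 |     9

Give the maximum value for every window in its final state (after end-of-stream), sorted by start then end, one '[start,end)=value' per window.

i=0 t=0 v=4: → [0,4); WM=-3
i=1 t=0 v=8: → [0,4); WM=-3
i=2 t=4 v=5: → [4,8); WM=1
i=3 t=4 v=6: → [4,8); WM=1
i=4 t=5 v=4: → [4,9); WM=2
i=5 t=6 v=3: → [4,10); WM=3
i=6 t=6 v=5: → [4,10); WM=3
i=7 t=8 v=2: → [4,12); WM=5
i=8 t=3 v=4: DROP (t<5-1); WM=5
i=9 t=8 v=5: → [4,12); WM=5
i=10 t=8 v=8: → [4,12); WM=5
i=11 t=9 v=4: → [4,13); WM=6
i=12 t=9 v=6: → [4,13); WM=6
i=13 t=12 v=4: → [4,16); WM=9
i=14 t=15 v=1: → [4,19); WM=12
i=15 t=15 v=7: → [4,19); WM=12
i=16 t=16 v=2: → [4,20); WM=13
i=17 t=17 v=3: → [4,21); WM=14
i=18 t=19 v=8: → [4,23); WM=16
i=19 t=15 v=4: → [4,23); WM=16
i=20 t=20 v=8: → [4,24); WM=17
i=21 t=21 v=3: → [4,25); WM=18
i=22 t=23 v=9: → [4,27); WM=20

[0,4)=8 [4,27)=9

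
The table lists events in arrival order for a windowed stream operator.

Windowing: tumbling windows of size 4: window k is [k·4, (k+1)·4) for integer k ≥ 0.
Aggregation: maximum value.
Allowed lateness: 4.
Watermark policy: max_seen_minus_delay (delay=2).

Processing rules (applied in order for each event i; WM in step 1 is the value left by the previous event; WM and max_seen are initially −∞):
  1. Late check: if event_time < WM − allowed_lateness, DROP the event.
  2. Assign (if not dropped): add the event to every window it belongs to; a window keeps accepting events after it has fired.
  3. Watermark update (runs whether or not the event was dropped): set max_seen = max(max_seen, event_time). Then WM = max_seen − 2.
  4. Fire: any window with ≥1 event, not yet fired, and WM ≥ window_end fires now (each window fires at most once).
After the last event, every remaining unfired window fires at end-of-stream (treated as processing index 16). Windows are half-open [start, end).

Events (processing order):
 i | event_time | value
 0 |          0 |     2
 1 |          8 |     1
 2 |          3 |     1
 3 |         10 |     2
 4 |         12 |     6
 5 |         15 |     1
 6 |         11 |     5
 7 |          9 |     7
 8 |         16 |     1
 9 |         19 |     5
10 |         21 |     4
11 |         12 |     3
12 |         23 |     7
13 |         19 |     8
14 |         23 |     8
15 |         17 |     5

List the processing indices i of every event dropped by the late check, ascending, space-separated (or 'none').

i=0 t=0 v=2: → [0,4); WM=-2
i=1 t=8 v=1: → [8,12); WM=6; [0,4) fires=2
i=2 t=3 v=1: → [0,4); WM=6
i=3 t=10 v=2: → [8,12); WM=8
i=4 t=12 v=6: → [12,16); WM=10
i=5 t=15 v=1: → [12,16); WM=13; [8,12) fires=2
i=6 t=11 v=5: → [8,12); WM=13
i=7 t=9 v=7: → [8,12); WM=13
i=8 t=16 v=1: → [16,20); WM=14
i=9 t=19 v=5: → [16,20); WM=17; [12,16) fires=6
i=10 t=21 v=4: → [20,24); WM=19
i=11 t=12 v=3: DROP (t<19-4); WM=19
i=12 t=23 v=7: → [20,24); WM=21; [16,20) fires=5
i=13 t=19 v=8: → [16,20); WM=21
i=14 t=23 v=8: → [20,24); WM=21
i=15 t=17 v=5: → [16,20); WM=21

11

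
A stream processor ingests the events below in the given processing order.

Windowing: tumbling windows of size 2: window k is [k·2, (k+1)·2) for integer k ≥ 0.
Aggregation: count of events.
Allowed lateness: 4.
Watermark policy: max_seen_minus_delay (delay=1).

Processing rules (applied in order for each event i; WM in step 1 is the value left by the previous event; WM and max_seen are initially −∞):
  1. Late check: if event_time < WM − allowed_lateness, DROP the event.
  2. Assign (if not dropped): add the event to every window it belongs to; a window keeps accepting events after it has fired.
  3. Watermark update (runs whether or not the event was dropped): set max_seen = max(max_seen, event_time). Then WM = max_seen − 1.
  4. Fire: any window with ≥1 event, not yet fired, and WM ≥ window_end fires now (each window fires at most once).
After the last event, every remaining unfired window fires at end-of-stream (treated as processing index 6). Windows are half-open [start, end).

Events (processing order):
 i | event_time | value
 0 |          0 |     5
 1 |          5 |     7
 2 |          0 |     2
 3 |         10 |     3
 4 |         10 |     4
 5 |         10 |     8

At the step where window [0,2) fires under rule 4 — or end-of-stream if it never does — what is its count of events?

i=0 t=0 v=5: → [0,2); WM=-1
i=1 t=5 v=7: → [4,6); WM=4; [0,2) fires=1
i=2 t=0 v=2: → [0,2); WM=4
i=3 t=10 v=3: → [10,12); WM=9; [4,6) fires=1
i=4 t=10 v=4: → [10,12); WM=9
i=5 t=10 v=8: → [10,12); WM=9

1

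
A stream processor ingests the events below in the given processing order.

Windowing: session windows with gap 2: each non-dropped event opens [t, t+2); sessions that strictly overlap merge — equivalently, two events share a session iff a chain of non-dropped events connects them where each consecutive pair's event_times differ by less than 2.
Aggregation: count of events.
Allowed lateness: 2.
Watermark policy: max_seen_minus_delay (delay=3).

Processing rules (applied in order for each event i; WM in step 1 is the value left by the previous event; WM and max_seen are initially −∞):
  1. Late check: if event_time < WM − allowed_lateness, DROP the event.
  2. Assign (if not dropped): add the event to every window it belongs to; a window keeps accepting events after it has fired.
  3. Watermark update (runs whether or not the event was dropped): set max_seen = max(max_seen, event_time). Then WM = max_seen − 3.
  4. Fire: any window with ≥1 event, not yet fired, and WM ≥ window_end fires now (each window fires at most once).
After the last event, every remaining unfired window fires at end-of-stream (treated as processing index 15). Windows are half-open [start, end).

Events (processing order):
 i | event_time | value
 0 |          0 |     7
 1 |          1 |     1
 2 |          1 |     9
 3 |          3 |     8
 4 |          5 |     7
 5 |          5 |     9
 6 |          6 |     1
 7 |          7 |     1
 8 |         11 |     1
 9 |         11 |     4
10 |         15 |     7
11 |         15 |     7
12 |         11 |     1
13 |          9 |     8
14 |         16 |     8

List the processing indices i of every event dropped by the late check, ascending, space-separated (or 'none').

13

i=0 t=0 v=7: → [0,2); WM=-3
i=1 t=1 v=1: → [0,3); WM=-2
i=2 t=1 v=9: → [0,3); WM=-2
i=3 t=3 v=8: → [3,5); WM=0
i=4 t=5 v=7: → [5,7); WM=2
i=5 t=5 v=9: → [5,7); WM=2
i=6 t=6 v=1: → [5,8); WM=3
i=7 t=7 v=1: → [5,9); WM=4
i=8 t=11 v=1: → [11,13); WM=8
i=9 t=11 v=4: → [11,13); WM=8
i=10 t=15 v=7: → [15,17); WM=12
i=11 t=15 v=7: → [15,17); WM=12
i=12 t=11 v=1: → [11,13); WM=12
i=13 t=9 v=8: DROP (t<12-2); WM=12
i=14 t=16 v=8: → [15,18); WM=13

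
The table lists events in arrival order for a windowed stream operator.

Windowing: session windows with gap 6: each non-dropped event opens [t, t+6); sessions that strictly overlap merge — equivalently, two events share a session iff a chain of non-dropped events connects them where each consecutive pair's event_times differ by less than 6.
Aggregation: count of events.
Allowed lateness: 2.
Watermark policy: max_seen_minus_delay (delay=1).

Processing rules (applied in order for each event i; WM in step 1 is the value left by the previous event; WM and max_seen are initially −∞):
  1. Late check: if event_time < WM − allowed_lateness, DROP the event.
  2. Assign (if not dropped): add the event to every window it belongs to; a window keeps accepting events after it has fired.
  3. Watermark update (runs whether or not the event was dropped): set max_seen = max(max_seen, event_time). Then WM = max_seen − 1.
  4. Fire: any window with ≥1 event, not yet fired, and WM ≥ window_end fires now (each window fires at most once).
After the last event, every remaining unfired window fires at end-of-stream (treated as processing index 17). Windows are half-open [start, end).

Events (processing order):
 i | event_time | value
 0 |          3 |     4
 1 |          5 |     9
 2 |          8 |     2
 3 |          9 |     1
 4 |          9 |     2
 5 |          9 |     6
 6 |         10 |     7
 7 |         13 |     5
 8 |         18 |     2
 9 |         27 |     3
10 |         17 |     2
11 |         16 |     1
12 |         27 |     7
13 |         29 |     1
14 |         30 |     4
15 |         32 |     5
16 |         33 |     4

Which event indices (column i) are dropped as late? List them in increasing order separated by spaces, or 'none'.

i=0 t=3 v=4: → [3,9); WM=2
i=1 t=5 v=9: → [3,11); WM=4
i=2 t=8 v=2: → [3,14); WM=7
i=3 t=9 v=1: → [3,15); WM=8
i=4 t=9 v=2: → [3,15); WM=8
i=5 t=9 v=6: → [3,15); WM=8
i=6 t=10 v=7: → [3,16); WM=9
i=7 t=13 v=5: → [3,19); WM=12
i=8 t=18 v=2: → [3,24); WM=17
i=9 t=27 v=3: → [27,33); WM=26
i=10 t=17 v=2: DROP (t<26-2); WM=26
i=11 t=16 v=1: DROP (t<26-2); WM=26
i=12 t=27 v=7: → [27,33); WM=26
i=13 t=29 v=1: → [27,35); WM=28
i=14 t=30 v=4: → [27,36); WM=29
i=15 t=32 v=5: → [27,38); WM=31
i=16 t=33 v=4: → [27,39); WM=32

10 11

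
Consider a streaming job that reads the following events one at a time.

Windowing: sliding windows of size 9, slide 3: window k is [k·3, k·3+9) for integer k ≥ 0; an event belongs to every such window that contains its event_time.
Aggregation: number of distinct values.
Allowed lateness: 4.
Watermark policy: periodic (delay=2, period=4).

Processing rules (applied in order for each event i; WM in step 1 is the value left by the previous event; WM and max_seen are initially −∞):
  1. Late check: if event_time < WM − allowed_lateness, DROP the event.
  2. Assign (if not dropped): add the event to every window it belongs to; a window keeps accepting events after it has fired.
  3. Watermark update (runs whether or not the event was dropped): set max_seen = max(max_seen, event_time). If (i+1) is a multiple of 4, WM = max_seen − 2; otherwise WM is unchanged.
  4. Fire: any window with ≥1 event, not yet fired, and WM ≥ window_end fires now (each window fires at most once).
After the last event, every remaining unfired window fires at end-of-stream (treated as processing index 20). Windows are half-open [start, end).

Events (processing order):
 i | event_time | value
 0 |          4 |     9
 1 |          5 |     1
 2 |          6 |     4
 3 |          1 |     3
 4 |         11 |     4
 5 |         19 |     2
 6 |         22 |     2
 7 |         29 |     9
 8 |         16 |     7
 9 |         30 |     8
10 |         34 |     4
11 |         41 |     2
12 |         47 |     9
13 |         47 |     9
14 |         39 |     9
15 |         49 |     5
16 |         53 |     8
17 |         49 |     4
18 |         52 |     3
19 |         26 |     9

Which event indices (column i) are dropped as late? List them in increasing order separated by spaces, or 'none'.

8 19

i=0 t=4 v=9: → [3,12),[0,9); WM=−∞
i=1 t=5 v=1: → [3,12),[0,9); WM=−∞
i=2 t=6 v=4: → [6,15),[3,12),[0,9); WM=−∞
i=3 t=1 v=3: → [0,9); WM=4
i=4 t=11 v=4: → [9,18),[6,15),[3,12); WM=4
i=5 t=19 v=2: → [18,27),[15,24),[12,21); WM=4
i=6 t=22 v=2: → [21,30),[18,27),[15,24); WM=4
i=7 t=29 v=9: → [27,36),[24,33),[21,30); WM=27; [0,9) fires=4 [3,12) fires=3 [6,15) fires=1 [9,18) fires=1 [12,21) fires=1 [15,24) fires=1 [18,27) fires=1
i=8 t=16 v=7: DROP (t<27-4); WM=27
i=9 t=30 v=8: → [30,39),[27,36),[24,33); WM=27
i=10 t=34 v=4: → [33,42),[30,39),[27,36); WM=27
i=11 t=41 v=2: → [39,48),[36,45),[33,42); WM=39; [21,30) fires=2 [24,33) fires=2 [27,36) fires=3 [30,39) fires=2
i=12 t=47 v=9: → [45,54),[42,51),[39,48); WM=39
i=13 t=47 v=9: → [45,54),[42,51),[39,48); WM=39
i=14 t=39 v=9: → [39,48),[36,45),[33,42); WM=39
i=15 t=49 v=5: → [48,57),[45,54),[42,51); WM=47; [33,42) fires=3 [36,45) fires=2
i=16 t=53 v=8: → [51,60),[48,57),[45,54); WM=47
i=17 t=49 v=4: → [48,57),[45,54),[42,51); WM=47
i=18 t=52 v=3: → [51,60),[48,57),[45,54); WM=47
i=19 t=26 v=9: DROP (t<47-4); WM=51; [39,48) fires=2 [42,51) fires=3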